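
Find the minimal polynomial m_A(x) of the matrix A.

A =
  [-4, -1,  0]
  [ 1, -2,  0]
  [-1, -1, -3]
x^2 + 6*x + 9

The characteristic polynomial is χ_A(x) = (x + 3)^3, so the eigenvalues are known. The minimal polynomial is
  m_A(x) = Π_λ (x − λ)^{k_λ}
where k_λ is the size of the *largest* Jordan block for λ (equivalently, the smallest k with (A − λI)^k v = 0 for every generalised eigenvector v of λ).

  λ = -3: largest Jordan block has size 2, contributing (x + 3)^2

So m_A(x) = (x + 3)^2 = x^2 + 6*x + 9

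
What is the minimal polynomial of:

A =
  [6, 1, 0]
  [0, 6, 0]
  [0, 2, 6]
x^2 - 12*x + 36

The characteristic polynomial is χ_A(x) = (x - 6)^3, so the eigenvalues are known. The minimal polynomial is
  m_A(x) = Π_λ (x − λ)^{k_λ}
where k_λ is the size of the *largest* Jordan block for λ (equivalently, the smallest k with (A − λI)^k v = 0 for every generalised eigenvector v of λ).

  λ = 6: largest Jordan block has size 2, contributing (x − 6)^2

So m_A(x) = (x - 6)^2 = x^2 - 12*x + 36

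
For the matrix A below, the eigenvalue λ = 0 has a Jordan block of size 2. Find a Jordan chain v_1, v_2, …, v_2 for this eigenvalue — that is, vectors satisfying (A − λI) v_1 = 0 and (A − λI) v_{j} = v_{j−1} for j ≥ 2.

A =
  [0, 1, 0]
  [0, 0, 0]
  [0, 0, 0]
A Jordan chain for λ = 0 of length 2:
v_1 = (1, 0, 0)ᵀ
v_2 = (0, 1, 0)ᵀ

Let N = A − (0)·I. We want v_2 with N^2 v_2 = 0 but N^1 v_2 ≠ 0; then v_{j-1} := N · v_j for j = 2, …, 2.

Pick v_2 = (0, 1, 0)ᵀ.
Then v_1 = N · v_2 = (1, 0, 0)ᵀ.

Sanity check: (A − (0)·I) v_1 = (0, 0, 0)ᵀ = 0. ✓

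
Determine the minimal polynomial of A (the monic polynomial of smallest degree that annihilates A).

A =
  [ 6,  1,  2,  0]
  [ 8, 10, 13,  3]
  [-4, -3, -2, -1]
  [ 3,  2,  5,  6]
x^3 - 15*x^2 + 75*x - 125

The characteristic polynomial is χ_A(x) = (x - 5)^4, so the eigenvalues are known. The minimal polynomial is
  m_A(x) = Π_λ (x − λ)^{k_λ}
where k_λ is the size of the *largest* Jordan block for λ (equivalently, the smallest k with (A − λI)^k v = 0 for every generalised eigenvector v of λ).

  λ = 5: largest Jordan block has size 3, contributing (x − 5)^3

So m_A(x) = (x - 5)^3 = x^3 - 15*x^2 + 75*x - 125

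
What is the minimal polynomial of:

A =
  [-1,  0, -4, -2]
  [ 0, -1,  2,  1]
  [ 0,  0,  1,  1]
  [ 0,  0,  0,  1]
x^3 - x^2 - x + 1

The characteristic polynomial is χ_A(x) = (x - 1)^2*(x + 1)^2, so the eigenvalues are known. The minimal polynomial is
  m_A(x) = Π_λ (x − λ)^{k_λ}
where k_λ is the size of the *largest* Jordan block for λ (equivalently, the smallest k with (A − λI)^k v = 0 for every generalised eigenvector v of λ).

  λ = -1: largest Jordan block has size 1, contributing (x + 1)
  λ = 1: largest Jordan block has size 2, contributing (x − 1)^2

So m_A(x) = (x - 1)^2*(x + 1) = x^3 - x^2 - x + 1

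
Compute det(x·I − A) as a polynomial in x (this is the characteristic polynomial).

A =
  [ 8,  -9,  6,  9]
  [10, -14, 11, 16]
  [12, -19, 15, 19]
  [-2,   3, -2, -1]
x^4 - 8*x^3 + 24*x^2 - 32*x + 16

Expanding det(x·I − A) (e.g. by cofactor expansion or by noting that A is similar to its Jordan form J, which has the same characteristic polynomial as A) gives
  χ_A(x) = x^4 - 8*x^3 + 24*x^2 - 32*x + 16
which factors as (x - 2)^4. The eigenvalues (with algebraic multiplicities) are λ = 2 with multiplicity 4.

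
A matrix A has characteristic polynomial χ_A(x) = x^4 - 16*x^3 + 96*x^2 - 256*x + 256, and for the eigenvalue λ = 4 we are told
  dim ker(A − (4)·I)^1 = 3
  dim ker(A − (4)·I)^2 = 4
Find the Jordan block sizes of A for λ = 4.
Block sizes for λ = 4: [2, 1, 1]

From the dimensions of kernels of powers, the number of Jordan blocks of size at least j is d_j − d_{j−1} where d_j = dim ker(N^j) (with d_0 = 0). Computing the differences gives [3, 1].
The number of blocks of size exactly k is (#blocks of size ≥ k) − (#blocks of size ≥ k + 1), so the partition is: 2 block(s) of size 1, 1 block(s) of size 2.
In nonincreasing order the block sizes are [2, 1, 1].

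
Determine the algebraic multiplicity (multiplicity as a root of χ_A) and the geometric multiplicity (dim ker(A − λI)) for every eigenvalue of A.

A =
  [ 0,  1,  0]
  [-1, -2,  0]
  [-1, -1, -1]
λ = -1: alg = 3, geom = 2

Step 1 — factor the characteristic polynomial to read off the algebraic multiplicities:
  χ_A(x) = (x + 1)^3

Step 2 — compute geometric multiplicities via the rank-nullity identity g(λ) = n − rank(A − λI):
  rank(A − (-1)·I) = 1, so dim ker(A − (-1)·I) = n − 1 = 2

Summary:
  λ = -1: algebraic multiplicity = 3, geometric multiplicity = 2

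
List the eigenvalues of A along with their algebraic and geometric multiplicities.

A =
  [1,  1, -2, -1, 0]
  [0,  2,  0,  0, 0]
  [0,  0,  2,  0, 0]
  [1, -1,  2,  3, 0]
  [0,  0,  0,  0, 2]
λ = 2: alg = 5, geom = 4

Step 1 — factor the characteristic polynomial to read off the algebraic multiplicities:
  χ_A(x) = (x - 2)^5

Step 2 — compute geometric multiplicities via the rank-nullity identity g(λ) = n − rank(A − λI):
  rank(A − (2)·I) = 1, so dim ker(A − (2)·I) = n − 1 = 4

Summary:
  λ = 2: algebraic multiplicity = 5, geometric multiplicity = 4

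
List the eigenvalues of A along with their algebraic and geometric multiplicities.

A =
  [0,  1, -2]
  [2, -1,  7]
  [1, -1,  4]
λ = 1: alg = 3, geom = 1

Step 1 — factor the characteristic polynomial to read off the algebraic multiplicities:
  χ_A(x) = (x - 1)^3

Step 2 — compute geometric multiplicities via the rank-nullity identity g(λ) = n − rank(A − λI):
  rank(A − (1)·I) = 2, so dim ker(A − (1)·I) = n − 2 = 1

Summary:
  λ = 1: algebraic multiplicity = 3, geometric multiplicity = 1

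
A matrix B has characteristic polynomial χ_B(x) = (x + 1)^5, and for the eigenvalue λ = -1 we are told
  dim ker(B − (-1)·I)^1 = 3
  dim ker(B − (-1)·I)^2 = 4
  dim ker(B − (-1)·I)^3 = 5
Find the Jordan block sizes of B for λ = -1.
Block sizes for λ = -1: [3, 1, 1]

From the dimensions of kernels of powers, the number of Jordan blocks of size at least j is d_j − d_{j−1} where d_j = dim ker(N^j) (with d_0 = 0). Computing the differences gives [3, 1, 1].
The number of blocks of size exactly k is (#blocks of size ≥ k) − (#blocks of size ≥ k + 1), so the partition is: 2 block(s) of size 1, 1 block(s) of size 3.
In nonincreasing order the block sizes are [3, 1, 1].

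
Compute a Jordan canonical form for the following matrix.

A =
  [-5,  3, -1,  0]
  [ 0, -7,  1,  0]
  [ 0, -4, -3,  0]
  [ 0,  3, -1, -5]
J_3(-5) ⊕ J_1(-5)

The characteristic polynomial is
  det(x·I − A) = x^4 + 20*x^3 + 150*x^2 + 500*x + 625 = (x + 5)^4

Eigenvalues and multiplicities (the geometric multiplicity of λ is n − rank(A − λI), which equals the number of Jordan blocks for λ):
  λ = -5: algebraic multiplicity = 4, geometric multiplicity = 2

Determining the block sizes for each eigenvalue:
  λ = -5: with am = 4 and gm = 2, the partition is not yet determined (e.g. several partitions of 4 into 2 parts exist). Let N = A − (-5)·I. Computing rank(N^1) = 2, rank(N^2) = 1, rank(N^3) = 0; the number of blocks of size ≥ j is rank(N^{j−1}) − rank(N^j), giving [2, 1, 1]. So we have 1 block(s) of size 3, 1 block(s) of size 1 → block sizes [3, 1]

Assembling the blocks gives a Jordan form
J =
  [-5,  1,  0,  0]
  [ 0, -5,  1,  0]
  [ 0,  0, -5,  0]
  [ 0,  0,  0, -5]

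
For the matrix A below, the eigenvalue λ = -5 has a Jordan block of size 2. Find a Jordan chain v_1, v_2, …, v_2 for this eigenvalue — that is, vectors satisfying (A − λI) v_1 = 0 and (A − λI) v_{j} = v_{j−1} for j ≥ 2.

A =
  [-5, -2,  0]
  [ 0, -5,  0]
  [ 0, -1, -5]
A Jordan chain for λ = -5 of length 2:
v_1 = (-2, 0, -1)ᵀ
v_2 = (0, 1, 0)ᵀ

Let N = A − (-5)·I. We want v_2 with N^2 v_2 = 0 but N^1 v_2 ≠ 0; then v_{j-1} := N · v_j for j = 2, …, 2.

Pick v_2 = (0, 1, 0)ᵀ.
Then v_1 = N · v_2 = (-2, 0, -1)ᵀ.

Sanity check: (A − (-5)·I) v_1 = (0, 0, 0)ᵀ = 0. ✓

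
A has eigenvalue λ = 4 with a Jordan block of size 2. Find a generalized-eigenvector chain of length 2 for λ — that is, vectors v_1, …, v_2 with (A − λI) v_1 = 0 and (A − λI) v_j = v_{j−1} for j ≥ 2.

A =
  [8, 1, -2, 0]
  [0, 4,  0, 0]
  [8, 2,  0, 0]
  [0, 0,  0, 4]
A Jordan chain for λ = 4 of length 2:
v_1 = (4, 0, 8, 0)ᵀ
v_2 = (1, 0, 0, 0)ᵀ

Let N = A − (4)·I. We want v_2 with N^2 v_2 = 0 but N^1 v_2 ≠ 0; then v_{j-1} := N · v_j for j = 2, …, 2.

Pick v_2 = (1, 0, 0, 0)ᵀ.
Then v_1 = N · v_2 = (4, 0, 8, 0)ᵀ.

Sanity check: (A − (4)·I) v_1 = (0, 0, 0, 0)ᵀ = 0. ✓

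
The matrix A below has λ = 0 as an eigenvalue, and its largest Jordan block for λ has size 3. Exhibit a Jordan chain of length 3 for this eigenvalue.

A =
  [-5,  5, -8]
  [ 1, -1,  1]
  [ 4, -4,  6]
A Jordan chain for λ = 0 of length 3:
v_1 = (-2, -2, 0)ᵀ
v_2 = (-5, 1, 4)ᵀ
v_3 = (1, 0, 0)ᵀ

Let N = A − (0)·I. We want v_3 with N^3 v_3 = 0 but N^2 v_3 ≠ 0; then v_{j-1} := N · v_j for j = 3, …, 2.

Pick v_3 = (1, 0, 0)ᵀ.
Then v_2 = N · v_3 = (-5, 1, 4)ᵀ.
Then v_1 = N · v_2 = (-2, -2, 0)ᵀ.

Sanity check: (A − (0)·I) v_1 = (0, 0, 0)ᵀ = 0. ✓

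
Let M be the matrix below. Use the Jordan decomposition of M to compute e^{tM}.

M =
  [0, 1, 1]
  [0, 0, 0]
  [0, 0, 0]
e^{tM} =
  [1, t, t]
  [0, 1, 0]
  [0, 0, 1]

Strategy: write M = P · J · P⁻¹ where J is a Jordan canonical form, so e^{tM} = P · e^{tJ} · P⁻¹, and e^{tJ} can be computed block-by-block.

M has Jordan form
J =
  [0, 1, 0]
  [0, 0, 0]
  [0, 0, 0]
(up to reordering of blocks).

Per-block formulas:
  For a 2×2 Jordan block J_2(0): exp(t · J_2(0)) = e^(0t)·(I + t·N), where N is the 2×2 nilpotent shift.
  For a 1×1 block at λ = 0: exp(t · [0]) = [e^(0t)].

After assembling e^{tJ} and conjugating by P, we get:

e^{tM} =
  [1, t, t]
  [0, 1, 0]
  [0, 0, 1]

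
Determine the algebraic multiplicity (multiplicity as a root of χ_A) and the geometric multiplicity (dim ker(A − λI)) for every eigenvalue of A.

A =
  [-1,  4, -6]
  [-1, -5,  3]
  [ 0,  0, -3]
λ = -3: alg = 3, geom = 2

Step 1 — factor the characteristic polynomial to read off the algebraic multiplicities:
  χ_A(x) = (x + 3)^3

Step 2 — compute geometric multiplicities via the rank-nullity identity g(λ) = n − rank(A − λI):
  rank(A − (-3)·I) = 1, so dim ker(A − (-3)·I) = n − 1 = 2

Summary:
  λ = -3: algebraic multiplicity = 3, geometric multiplicity = 2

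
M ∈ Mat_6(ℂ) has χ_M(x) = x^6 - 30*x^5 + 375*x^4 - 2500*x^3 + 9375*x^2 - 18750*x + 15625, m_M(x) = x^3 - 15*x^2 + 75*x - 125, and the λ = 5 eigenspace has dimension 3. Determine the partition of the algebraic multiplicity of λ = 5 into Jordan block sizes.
Block sizes for λ = 5: [3, 2, 1]

Step 1 — from the characteristic polynomial, algebraic multiplicity of λ = 5 is 6. From dim ker(M − (5)·I) = 3, there are exactly 3 Jordan blocks for λ = 5.
Step 2 — from the minimal polynomial, the factor (x − 5)^3 tells us the largest block for λ = 5 has size 3.
Step 3 — with total size 6, 3 blocks, and largest block 3, the block sizes (in nonincreasing order) are [3, 2, 1].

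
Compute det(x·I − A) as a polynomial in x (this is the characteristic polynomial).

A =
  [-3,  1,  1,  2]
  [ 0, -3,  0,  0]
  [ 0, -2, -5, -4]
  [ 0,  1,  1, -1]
x^4 + 12*x^3 + 54*x^2 + 108*x + 81

Expanding det(x·I − A) (e.g. by cofactor expansion or by noting that A is similar to its Jordan form J, which has the same characteristic polynomial as A) gives
  χ_A(x) = x^4 + 12*x^3 + 54*x^2 + 108*x + 81
which factors as (x + 3)^4. The eigenvalues (with algebraic multiplicities) are λ = -3 with multiplicity 4.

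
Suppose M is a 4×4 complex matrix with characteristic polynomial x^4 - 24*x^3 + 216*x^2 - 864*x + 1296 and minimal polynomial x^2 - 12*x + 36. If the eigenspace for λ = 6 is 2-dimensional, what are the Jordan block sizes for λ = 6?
Block sizes for λ = 6: [2, 2]

Step 1 — from the characteristic polynomial, algebraic multiplicity of λ = 6 is 4. From dim ker(M − (6)·I) = 2, there are exactly 2 Jordan blocks for λ = 6.
Step 2 — from the minimal polynomial, the factor (x − 6)^2 tells us the largest block for λ = 6 has size 2.
Step 3 — with total size 4, 2 blocks, and largest block 2, the block sizes (in nonincreasing order) are [2, 2].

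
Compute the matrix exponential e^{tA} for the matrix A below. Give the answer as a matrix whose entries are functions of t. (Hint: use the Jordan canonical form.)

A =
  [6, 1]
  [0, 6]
e^{tA} =
  [exp(6*t), t*exp(6*t)]
  [0, exp(6*t)]

Strategy: write A = P · J · P⁻¹ where J is a Jordan canonical form, so e^{tA} = P · e^{tJ} · P⁻¹, and e^{tJ} can be computed block-by-block.

A has Jordan form
J =
  [6, 1]
  [0, 6]
(up to reordering of blocks).

Per-block formulas:
  For a 2×2 Jordan block J_2(6): exp(t · J_2(6)) = e^(6t)·(I + t·N), where N is the 2×2 nilpotent shift.

After assembling e^{tJ} and conjugating by P, we get:

e^{tA} =
  [exp(6*t), t*exp(6*t)]
  [0, exp(6*t)]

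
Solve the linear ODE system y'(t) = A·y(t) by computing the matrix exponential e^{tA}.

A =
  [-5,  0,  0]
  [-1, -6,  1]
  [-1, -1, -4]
e^{tA} =
  [exp(-5*t), 0, 0]
  [-t*exp(-5*t), -t*exp(-5*t) + exp(-5*t), t*exp(-5*t)]
  [-t*exp(-5*t), -t*exp(-5*t), t*exp(-5*t) + exp(-5*t)]

Strategy: write A = P · J · P⁻¹ where J is a Jordan canonical form, so e^{tA} = P · e^{tJ} · P⁻¹, and e^{tJ} can be computed block-by-block.

A has Jordan form
J =
  [-5,  1,  0]
  [ 0, -5,  0]
  [ 0,  0, -5]
(up to reordering of blocks).

Per-block formulas:
  For a 1×1 block at λ = -5: exp(t · [-5]) = [e^(-5t)].
  For a 2×2 Jordan block J_2(-5): exp(t · J_2(-5)) = e^(-5t)·(I + t·N), where N is the 2×2 nilpotent shift.

After assembling e^{tJ} and conjugating by P, we get:

e^{tA} =
  [exp(-5*t), 0, 0]
  [-t*exp(-5*t), -t*exp(-5*t) + exp(-5*t), t*exp(-5*t)]
  [-t*exp(-5*t), -t*exp(-5*t), t*exp(-5*t) + exp(-5*t)]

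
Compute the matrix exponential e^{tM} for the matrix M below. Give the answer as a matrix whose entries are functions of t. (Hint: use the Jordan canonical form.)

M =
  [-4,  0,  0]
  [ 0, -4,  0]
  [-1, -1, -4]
e^{tM} =
  [exp(-4*t), 0, 0]
  [0, exp(-4*t), 0]
  [-t*exp(-4*t), -t*exp(-4*t), exp(-4*t)]

Strategy: write M = P · J · P⁻¹ where J is a Jordan canonical form, so e^{tM} = P · e^{tJ} · P⁻¹, and e^{tJ} can be computed block-by-block.

M has Jordan form
J =
  [-4,  1,  0]
  [ 0, -4,  0]
  [ 0,  0, -4]
(up to reordering of blocks).

Per-block formulas:
  For a 2×2 Jordan block J_2(-4): exp(t · J_2(-4)) = e^(-4t)·(I + t·N), where N is the 2×2 nilpotent shift.
  For a 1×1 block at λ = -4: exp(t · [-4]) = [e^(-4t)].

After assembling e^{tJ} and conjugating by P, we get:

e^{tM} =
  [exp(-4*t), 0, 0]
  [0, exp(-4*t), 0]
  [-t*exp(-4*t), -t*exp(-4*t), exp(-4*t)]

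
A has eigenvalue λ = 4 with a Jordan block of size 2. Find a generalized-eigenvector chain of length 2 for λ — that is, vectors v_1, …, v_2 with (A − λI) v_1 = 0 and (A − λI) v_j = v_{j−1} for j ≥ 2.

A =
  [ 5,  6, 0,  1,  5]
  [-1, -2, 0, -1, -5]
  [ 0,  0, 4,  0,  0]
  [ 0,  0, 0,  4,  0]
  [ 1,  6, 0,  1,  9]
A Jordan chain for λ = 4 of length 2:
v_1 = (1, -1, 0, 0, 1)ᵀ
v_2 = (1, 0, 0, 0, 0)ᵀ

Let N = A − (4)·I. We want v_2 with N^2 v_2 = 0 but N^1 v_2 ≠ 0; then v_{j-1} := N · v_j for j = 2, …, 2.

Pick v_2 = (1, 0, 0, 0, 0)ᵀ.
Then v_1 = N · v_2 = (1, -1, 0, 0, 1)ᵀ.

Sanity check: (A − (4)·I) v_1 = (0, 0, 0, 0, 0)ᵀ = 0. ✓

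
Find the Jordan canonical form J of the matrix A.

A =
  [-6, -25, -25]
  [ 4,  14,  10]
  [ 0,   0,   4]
J_2(4) ⊕ J_1(4)

The characteristic polynomial is
  det(x·I − A) = x^3 - 12*x^2 + 48*x - 64 = (x - 4)^3

Eigenvalues and multiplicities (the geometric multiplicity of λ is n − rank(A − λI), which equals the number of Jordan blocks for λ):
  λ = 4: algebraic multiplicity = 3, geometric multiplicity = 2

Determining the block sizes for each eigenvalue:
  λ = 4: 2 blocks summing to 3 forces exactly one block of size 2 and the rest size 1 → block sizes [2, 1]

Assembling the blocks gives a Jordan form
J =
  [4, 1, 0]
  [0, 4, 0]
  [0, 0, 4]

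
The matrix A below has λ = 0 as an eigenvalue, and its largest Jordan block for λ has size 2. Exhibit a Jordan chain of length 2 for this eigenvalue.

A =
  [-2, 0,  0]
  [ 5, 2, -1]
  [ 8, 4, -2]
A Jordan chain for λ = 0 of length 2:
v_1 = (0, 2, 4)ᵀ
v_2 = (0, 1, 0)ᵀ

Let N = A − (0)·I. We want v_2 with N^2 v_2 = 0 but N^1 v_2 ≠ 0; then v_{j-1} := N · v_j for j = 2, …, 2.

Pick v_2 = (0, 1, 0)ᵀ.
Then v_1 = N · v_2 = (0, 2, 4)ᵀ.

Sanity check: (A − (0)·I) v_1 = (0, 0, 0)ᵀ = 0. ✓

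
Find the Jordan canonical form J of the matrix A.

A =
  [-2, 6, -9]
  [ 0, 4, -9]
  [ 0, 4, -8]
J_2(-2) ⊕ J_1(-2)

The characteristic polynomial is
  det(x·I − A) = x^3 + 6*x^2 + 12*x + 8 = (x + 2)^3

Eigenvalues and multiplicities (the geometric multiplicity of λ is n − rank(A − λI), which equals the number of Jordan blocks for λ):
  λ = -2: algebraic multiplicity = 3, geometric multiplicity = 2

Determining the block sizes for each eigenvalue:
  λ = -2: 2 blocks summing to 3 forces exactly one block of size 2 and the rest size 1 → block sizes [2, 1]

Assembling the blocks gives a Jordan form
J =
  [-2,  1,  0]
  [ 0, -2,  0]
  [ 0,  0, -2]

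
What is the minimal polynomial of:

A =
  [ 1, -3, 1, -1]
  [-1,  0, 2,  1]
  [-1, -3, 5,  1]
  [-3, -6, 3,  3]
x^3 - 6*x^2 + 9*x

The characteristic polynomial is χ_A(x) = x*(x - 3)^3, so the eigenvalues are known. The minimal polynomial is
  m_A(x) = Π_λ (x − λ)^{k_λ}
where k_λ is the size of the *largest* Jordan block for λ (equivalently, the smallest k with (A − λI)^k v = 0 for every generalised eigenvector v of λ).

  λ = 0: largest Jordan block has size 1, contributing (x − 0)
  λ = 3: largest Jordan block has size 2, contributing (x − 3)^2

So m_A(x) = x*(x - 3)^2 = x^3 - 6*x^2 + 9*x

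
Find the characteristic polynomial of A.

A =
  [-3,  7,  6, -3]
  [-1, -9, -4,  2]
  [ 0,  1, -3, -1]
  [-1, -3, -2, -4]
x^4 + 19*x^3 + 135*x^2 + 425*x + 500

Expanding det(x·I − A) (e.g. by cofactor expansion or by noting that A is similar to its Jordan form J, which has the same characteristic polynomial as A) gives
  χ_A(x) = x^4 + 19*x^3 + 135*x^2 + 425*x + 500
which factors as (x + 4)*(x + 5)^3. The eigenvalues (with algebraic multiplicities) are λ = -5 with multiplicity 3, λ = -4 with multiplicity 1.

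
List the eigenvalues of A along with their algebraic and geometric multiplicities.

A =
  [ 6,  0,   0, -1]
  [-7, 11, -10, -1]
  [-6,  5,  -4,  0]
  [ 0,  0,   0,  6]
λ = 1: alg = 1, geom = 1; λ = 6: alg = 3, geom = 1

Step 1 — factor the characteristic polynomial to read off the algebraic multiplicities:
  χ_A(x) = (x - 6)^3*(x - 1)

Step 2 — compute geometric multiplicities via the rank-nullity identity g(λ) = n − rank(A − λI):
  rank(A − (1)·I) = 3, so dim ker(A − (1)·I) = n − 3 = 1
  rank(A − (6)·I) = 3, so dim ker(A − (6)·I) = n − 3 = 1

Summary:
  λ = 1: algebraic multiplicity = 1, geometric multiplicity = 1
  λ = 6: algebraic multiplicity = 3, geometric multiplicity = 1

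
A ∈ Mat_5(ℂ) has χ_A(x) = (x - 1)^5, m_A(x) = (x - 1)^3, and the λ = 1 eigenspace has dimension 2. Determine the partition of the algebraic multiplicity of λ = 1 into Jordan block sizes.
Block sizes for λ = 1: [3, 2]

Step 1 — from the characteristic polynomial, algebraic multiplicity of λ = 1 is 5. From dim ker(A − (1)·I) = 2, there are exactly 2 Jordan blocks for λ = 1.
Step 2 — from the minimal polynomial, the factor (x − 1)^3 tells us the largest block for λ = 1 has size 3.
Step 3 — with total size 5, 2 blocks, and largest block 3, the block sizes (in nonincreasing order) are [3, 2].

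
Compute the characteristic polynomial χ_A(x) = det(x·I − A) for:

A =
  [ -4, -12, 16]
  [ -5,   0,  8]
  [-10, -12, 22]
x^3 - 18*x^2 + 108*x - 216

Expanding det(x·I − A) (e.g. by cofactor expansion or by noting that A is similar to its Jordan form J, which has the same characteristic polynomial as A) gives
  χ_A(x) = x^3 - 18*x^2 + 108*x - 216
which factors as (x - 6)^3. The eigenvalues (with algebraic multiplicities) are λ = 6 with multiplicity 3.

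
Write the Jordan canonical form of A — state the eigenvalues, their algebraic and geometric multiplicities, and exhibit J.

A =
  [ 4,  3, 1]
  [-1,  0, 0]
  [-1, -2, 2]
J_3(2)

The characteristic polynomial is
  det(x·I − A) = x^3 - 6*x^2 + 12*x - 8 = (x - 2)^3

Eigenvalues and multiplicities (the geometric multiplicity of λ is n − rank(A − λI), which equals the number of Jordan blocks for λ):
  λ = 2: algebraic multiplicity = 3, geometric multiplicity = 1

Determining the block sizes for each eigenvalue:
  λ = 2: one block (gm = 1), so the single block has size am = 3 → block sizes [3]

Assembling the blocks gives a Jordan form
J =
  [2, 1, 0]
  [0, 2, 1]
  [0, 0, 2]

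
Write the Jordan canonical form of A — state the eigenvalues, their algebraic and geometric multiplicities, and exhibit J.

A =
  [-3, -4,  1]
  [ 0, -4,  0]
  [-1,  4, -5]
J_2(-4) ⊕ J_1(-4)

The characteristic polynomial is
  det(x·I − A) = x^3 + 12*x^2 + 48*x + 64 = (x + 4)^3

Eigenvalues and multiplicities (the geometric multiplicity of λ is n − rank(A − λI), which equals the number of Jordan blocks for λ):
  λ = -4: algebraic multiplicity = 3, geometric multiplicity = 2

Determining the block sizes for each eigenvalue:
  λ = -4: 2 blocks summing to 3 forces exactly one block of size 2 and the rest size 1 → block sizes [2, 1]

Assembling the blocks gives a Jordan form
J =
  [-4,  1,  0]
  [ 0, -4,  0]
  [ 0,  0, -4]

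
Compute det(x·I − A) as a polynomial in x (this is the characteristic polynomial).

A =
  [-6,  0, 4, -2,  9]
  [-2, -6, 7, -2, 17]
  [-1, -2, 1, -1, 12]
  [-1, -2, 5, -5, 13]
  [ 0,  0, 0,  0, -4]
x^5 + 20*x^4 + 160*x^3 + 640*x^2 + 1280*x + 1024

Expanding det(x·I − A) (e.g. by cofactor expansion or by noting that A is similar to its Jordan form J, which has the same characteristic polynomial as A) gives
  χ_A(x) = x^5 + 20*x^4 + 160*x^3 + 640*x^2 + 1280*x + 1024
which factors as (x + 4)^5. The eigenvalues (with algebraic multiplicities) are λ = -4 with multiplicity 5.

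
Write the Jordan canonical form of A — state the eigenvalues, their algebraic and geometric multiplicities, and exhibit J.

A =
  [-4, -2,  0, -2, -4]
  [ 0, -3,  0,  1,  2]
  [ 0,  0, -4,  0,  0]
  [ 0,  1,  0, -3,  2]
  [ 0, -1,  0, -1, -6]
J_2(-4) ⊕ J_1(-4) ⊕ J_1(-4) ⊕ J_1(-4)

The characteristic polynomial is
  det(x·I − A) = x^5 + 20*x^4 + 160*x^3 + 640*x^2 + 1280*x + 1024 = (x + 4)^5

Eigenvalues and multiplicities (the geometric multiplicity of λ is n − rank(A − λI), which equals the number of Jordan blocks for λ):
  λ = -4: algebraic multiplicity = 5, geometric multiplicity = 4

Determining the block sizes for each eigenvalue:
  λ = -4: 4 blocks summing to 5 forces exactly one block of size 2 and the rest size 1 → block sizes [2, 1, 1, 1]

Assembling the blocks gives a Jordan form
J =
  [-4,  1,  0,  0,  0]
  [ 0, -4,  0,  0,  0]
  [ 0,  0, -4,  0,  0]
  [ 0,  0,  0, -4,  0]
  [ 0,  0,  0,  0, -4]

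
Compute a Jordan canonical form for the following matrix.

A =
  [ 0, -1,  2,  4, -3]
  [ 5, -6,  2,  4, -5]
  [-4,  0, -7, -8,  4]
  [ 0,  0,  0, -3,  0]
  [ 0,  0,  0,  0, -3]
J_2(-5) ⊕ J_1(-3) ⊕ J_1(-3) ⊕ J_1(-3)

The characteristic polynomial is
  det(x·I − A) = x^5 + 19*x^4 + 142*x^3 + 522*x^2 + 945*x + 675 = (x + 3)^3*(x + 5)^2

Eigenvalues and multiplicities (the geometric multiplicity of λ is n − rank(A − λI), which equals the number of Jordan blocks for λ):
  λ = -5: algebraic multiplicity = 2, geometric multiplicity = 1
  λ = -3: algebraic multiplicity = 3, geometric multiplicity = 3

Determining the block sizes for each eigenvalue:
  λ = -5: one block (gm = 1), so the single block has size am = 2 → block sizes [2]
  λ = -3: gm = am = 3, so every block has size 1 → block sizes [1, 1, 1]

Assembling the blocks gives a Jordan form
J =
  [-5,  1,  0,  0,  0]
  [ 0, -5,  0,  0,  0]
  [ 0,  0, -3,  0,  0]
  [ 0,  0,  0, -3,  0]
  [ 0,  0,  0,  0, -3]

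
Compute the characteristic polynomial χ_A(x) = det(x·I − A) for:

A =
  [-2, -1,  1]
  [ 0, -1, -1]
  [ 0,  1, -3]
x^3 + 6*x^2 + 12*x + 8

Expanding det(x·I − A) (e.g. by cofactor expansion or by noting that A is similar to its Jordan form J, which has the same characteristic polynomial as A) gives
  χ_A(x) = x^3 + 6*x^2 + 12*x + 8
which factors as (x + 2)^3. The eigenvalues (with algebraic multiplicities) are λ = -2 with multiplicity 3.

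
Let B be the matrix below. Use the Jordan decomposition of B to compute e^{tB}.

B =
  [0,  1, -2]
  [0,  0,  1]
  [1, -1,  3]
e^{tB} =
  [-t^2*exp(t)/2 - t*exp(t) + exp(t), t*exp(t), -t^2*exp(t)/2 - 2*t*exp(t)]
  [t^2*exp(t)/2, -t*exp(t) + exp(t), t^2*exp(t)/2 + t*exp(t)]
  [t^2*exp(t)/2 + t*exp(t), -t*exp(t), t^2*exp(t)/2 + 2*t*exp(t) + exp(t)]

Strategy: write B = P · J · P⁻¹ where J is a Jordan canonical form, so e^{tB} = P · e^{tJ} · P⁻¹, and e^{tJ} can be computed block-by-block.

B has Jordan form
J =
  [1, 1, 0]
  [0, 1, 1]
  [0, 0, 1]
(up to reordering of blocks).

Per-block formulas:
  For a 3×3 Jordan block J_3(1): exp(t · J_3(1)) = e^(1t)·(I + t·N + (t^2/2)·N^2), where N is the 3×3 nilpotent shift.

After assembling e^{tJ} and conjugating by P, we get:

e^{tB} =
  [-t^2*exp(t)/2 - t*exp(t) + exp(t), t*exp(t), -t^2*exp(t)/2 - 2*t*exp(t)]
  [t^2*exp(t)/2, -t*exp(t) + exp(t), t^2*exp(t)/2 + t*exp(t)]
  [t^2*exp(t)/2 + t*exp(t), -t*exp(t), t^2*exp(t)/2 + 2*t*exp(t) + exp(t)]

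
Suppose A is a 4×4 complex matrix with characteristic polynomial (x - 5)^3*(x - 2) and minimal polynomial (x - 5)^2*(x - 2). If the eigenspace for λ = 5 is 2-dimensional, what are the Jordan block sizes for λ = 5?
Block sizes for λ = 5: [2, 1]

Step 1 — from the characteristic polynomial, algebraic multiplicity of λ = 5 is 3. From dim ker(A − (5)·I) = 2, there are exactly 2 Jordan blocks for λ = 5.
Step 2 — from the minimal polynomial, the factor (x − 5)^2 tells us the largest block for λ = 5 has size 2.
Step 3 — with total size 3, 2 blocks, and largest block 2, the block sizes (in nonincreasing order) are [2, 1].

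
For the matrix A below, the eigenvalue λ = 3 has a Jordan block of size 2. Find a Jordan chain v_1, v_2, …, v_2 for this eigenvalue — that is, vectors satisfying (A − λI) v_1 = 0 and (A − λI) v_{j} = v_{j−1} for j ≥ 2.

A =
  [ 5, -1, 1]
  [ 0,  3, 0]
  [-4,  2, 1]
A Jordan chain for λ = 3 of length 2:
v_1 = (2, 0, -4)ᵀ
v_2 = (1, 0, 0)ᵀ

Let N = A − (3)·I. We want v_2 with N^2 v_2 = 0 but N^1 v_2 ≠ 0; then v_{j-1} := N · v_j for j = 2, …, 2.

Pick v_2 = (1, 0, 0)ᵀ.
Then v_1 = N · v_2 = (2, 0, -4)ᵀ.

Sanity check: (A − (3)·I) v_1 = (0, 0, 0)ᵀ = 0. ✓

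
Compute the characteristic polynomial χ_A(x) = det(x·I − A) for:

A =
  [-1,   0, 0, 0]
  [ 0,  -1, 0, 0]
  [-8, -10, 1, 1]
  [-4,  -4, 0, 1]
x^4 - 2*x^2 + 1

Expanding det(x·I − A) (e.g. by cofactor expansion or by noting that A is similar to its Jordan form J, which has the same characteristic polynomial as A) gives
  χ_A(x) = x^4 - 2*x^2 + 1
which factors as (x - 1)^2*(x + 1)^2. The eigenvalues (with algebraic multiplicities) are λ = -1 with multiplicity 2, λ = 1 with multiplicity 2.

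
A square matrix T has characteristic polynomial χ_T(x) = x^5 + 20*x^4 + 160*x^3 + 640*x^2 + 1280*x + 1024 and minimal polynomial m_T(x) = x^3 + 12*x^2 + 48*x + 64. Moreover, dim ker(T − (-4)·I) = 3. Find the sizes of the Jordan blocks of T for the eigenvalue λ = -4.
Block sizes for λ = -4: [3, 1, 1]

Step 1 — from the characteristic polynomial, algebraic multiplicity of λ = -4 is 5. From dim ker(T − (-4)·I) = 3, there are exactly 3 Jordan blocks for λ = -4.
Step 2 — from the minimal polynomial, the factor (x + 4)^3 tells us the largest block for λ = -4 has size 3.
Step 3 — with total size 5, 3 blocks, and largest block 3, the block sizes (in nonincreasing order) are [3, 1, 1].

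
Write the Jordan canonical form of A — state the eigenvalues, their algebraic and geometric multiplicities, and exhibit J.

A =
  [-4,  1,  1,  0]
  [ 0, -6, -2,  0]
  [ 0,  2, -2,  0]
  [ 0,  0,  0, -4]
J_2(-4) ⊕ J_1(-4) ⊕ J_1(-4)

The characteristic polynomial is
  det(x·I − A) = x^4 + 16*x^3 + 96*x^2 + 256*x + 256 = (x + 4)^4

Eigenvalues and multiplicities (the geometric multiplicity of λ is n − rank(A − λI), which equals the number of Jordan blocks for λ):
  λ = -4: algebraic multiplicity = 4, geometric multiplicity = 3

Determining the block sizes for each eigenvalue:
  λ = -4: 3 blocks summing to 4 forces exactly one block of size 2 and the rest size 1 → block sizes [2, 1, 1]

Assembling the blocks gives a Jordan form
J =
  [-4,  1,  0,  0]
  [ 0, -4,  0,  0]
  [ 0,  0, -4,  0]
  [ 0,  0,  0, -4]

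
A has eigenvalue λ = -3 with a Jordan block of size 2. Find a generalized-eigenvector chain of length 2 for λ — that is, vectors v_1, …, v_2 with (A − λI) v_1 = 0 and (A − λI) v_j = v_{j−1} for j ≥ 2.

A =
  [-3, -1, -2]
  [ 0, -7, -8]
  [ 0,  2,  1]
A Jordan chain for λ = -3 of length 2:
v_1 = (-1, -4, 2)ᵀ
v_2 = (0, 1, 0)ᵀ

Let N = A − (-3)·I. We want v_2 with N^2 v_2 = 0 but N^1 v_2 ≠ 0; then v_{j-1} := N · v_j for j = 2, …, 2.

Pick v_2 = (0, 1, 0)ᵀ.
Then v_1 = N · v_2 = (-1, -4, 2)ᵀ.

Sanity check: (A − (-3)·I) v_1 = (0, 0, 0)ᵀ = 0. ✓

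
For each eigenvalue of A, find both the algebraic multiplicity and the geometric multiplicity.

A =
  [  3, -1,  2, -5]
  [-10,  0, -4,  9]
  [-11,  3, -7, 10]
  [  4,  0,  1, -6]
λ = -3: alg = 2, geom = 1; λ = -2: alg = 2, geom = 1

Step 1 — factor the characteristic polynomial to read off the algebraic multiplicities:
  χ_A(x) = (x + 2)^2*(x + 3)^2

Step 2 — compute geometric multiplicities via the rank-nullity identity g(λ) = n − rank(A − λI):
  rank(A − (-3)·I) = 3, so dim ker(A − (-3)·I) = n − 3 = 1
  rank(A − (-2)·I) = 3, so dim ker(A − (-2)·I) = n − 3 = 1

Summary:
  λ = -3: algebraic multiplicity = 2, geometric multiplicity = 1
  λ = -2: algebraic multiplicity = 2, geometric multiplicity = 1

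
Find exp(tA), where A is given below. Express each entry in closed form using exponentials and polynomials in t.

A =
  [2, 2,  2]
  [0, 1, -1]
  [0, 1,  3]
e^{tA} =
  [exp(2*t), 2*t*exp(2*t), 2*t*exp(2*t)]
  [0, -t*exp(2*t) + exp(2*t), -t*exp(2*t)]
  [0, t*exp(2*t), t*exp(2*t) + exp(2*t)]

Strategy: write A = P · J · P⁻¹ where J is a Jordan canonical form, so e^{tA} = P · e^{tJ} · P⁻¹, and e^{tJ} can be computed block-by-block.

A has Jordan form
J =
  [2, 1, 0]
  [0, 2, 0]
  [0, 0, 2]
(up to reordering of blocks).

Per-block formulas:
  For a 2×2 Jordan block J_2(2): exp(t · J_2(2)) = e^(2t)·(I + t·N), where N is the 2×2 nilpotent shift.
  For a 1×1 block at λ = 2: exp(t · [2]) = [e^(2t)].

After assembling e^{tJ} and conjugating by P, we get:

e^{tA} =
  [exp(2*t), 2*t*exp(2*t), 2*t*exp(2*t)]
  [0, -t*exp(2*t) + exp(2*t), -t*exp(2*t)]
  [0, t*exp(2*t), t*exp(2*t) + exp(2*t)]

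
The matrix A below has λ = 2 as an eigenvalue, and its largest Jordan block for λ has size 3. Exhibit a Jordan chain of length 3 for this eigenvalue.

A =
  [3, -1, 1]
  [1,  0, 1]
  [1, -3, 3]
A Jordan chain for λ = 2 of length 3:
v_1 = (1, 0, -1)ᵀ
v_2 = (1, 1, 1)ᵀ
v_3 = (1, 0, 0)ᵀ

Let N = A − (2)·I. We want v_3 with N^3 v_3 = 0 but N^2 v_3 ≠ 0; then v_{j-1} := N · v_j for j = 3, …, 2.

Pick v_3 = (1, 0, 0)ᵀ.
Then v_2 = N · v_3 = (1, 1, 1)ᵀ.
Then v_1 = N · v_2 = (1, 0, -1)ᵀ.

Sanity check: (A − (2)·I) v_1 = (0, 0, 0)ᵀ = 0. ✓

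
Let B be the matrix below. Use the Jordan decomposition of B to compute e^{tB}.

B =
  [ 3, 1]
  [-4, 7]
e^{tB} =
  [-2*t*exp(5*t) + exp(5*t), t*exp(5*t)]
  [-4*t*exp(5*t), 2*t*exp(5*t) + exp(5*t)]

Strategy: write B = P · J · P⁻¹ where J is a Jordan canonical form, so e^{tB} = P · e^{tJ} · P⁻¹, and e^{tJ} can be computed block-by-block.

B has Jordan form
J =
  [5, 1]
  [0, 5]
(up to reordering of blocks).

Per-block formulas:
  For a 2×2 Jordan block J_2(5): exp(t · J_2(5)) = e^(5t)·(I + t·N), where N is the 2×2 nilpotent shift.

After assembling e^{tJ} and conjugating by P, we get:

e^{tB} =
  [-2*t*exp(5*t) + exp(5*t), t*exp(5*t)]
  [-4*t*exp(5*t), 2*t*exp(5*t) + exp(5*t)]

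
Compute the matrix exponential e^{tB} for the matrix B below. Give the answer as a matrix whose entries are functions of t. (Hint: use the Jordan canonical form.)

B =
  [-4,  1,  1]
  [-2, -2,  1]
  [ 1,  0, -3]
e^{tB} =
  [-t*exp(-3*t) + exp(-3*t), t*exp(-3*t), t*exp(-3*t)]
  [t^2*exp(-3*t)/2 - 2*t*exp(-3*t), -t^2*exp(-3*t)/2 + t*exp(-3*t) + exp(-3*t), -t^2*exp(-3*t)/2 + t*exp(-3*t)]
  [-t^2*exp(-3*t)/2 + t*exp(-3*t), t^2*exp(-3*t)/2, t^2*exp(-3*t)/2 + exp(-3*t)]

Strategy: write B = P · J · P⁻¹ where J is a Jordan canonical form, so e^{tB} = P · e^{tJ} · P⁻¹, and e^{tJ} can be computed block-by-block.

B has Jordan form
J =
  [-3,  1,  0]
  [ 0, -3,  1]
  [ 0,  0, -3]
(up to reordering of blocks).

Per-block formulas:
  For a 3×3 Jordan block J_3(-3): exp(t · J_3(-3)) = e^(-3t)·(I + t·N + (t^2/2)·N^2), where N is the 3×3 nilpotent shift.

After assembling e^{tJ} and conjugating by P, we get:

e^{tB} =
  [-t*exp(-3*t) + exp(-3*t), t*exp(-3*t), t*exp(-3*t)]
  [t^2*exp(-3*t)/2 - 2*t*exp(-3*t), -t^2*exp(-3*t)/2 + t*exp(-3*t) + exp(-3*t), -t^2*exp(-3*t)/2 + t*exp(-3*t)]
  [-t^2*exp(-3*t)/2 + t*exp(-3*t), t^2*exp(-3*t)/2, t^2*exp(-3*t)/2 + exp(-3*t)]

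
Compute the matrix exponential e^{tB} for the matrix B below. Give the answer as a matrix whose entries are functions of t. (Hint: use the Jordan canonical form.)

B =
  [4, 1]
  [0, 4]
e^{tB} =
  [exp(4*t), t*exp(4*t)]
  [0, exp(4*t)]

Strategy: write B = P · J · P⁻¹ where J is a Jordan canonical form, so e^{tB} = P · e^{tJ} · P⁻¹, and e^{tJ} can be computed block-by-block.

B has Jordan form
J =
  [4, 1]
  [0, 4]
(up to reordering of blocks).

Per-block formulas:
  For a 2×2 Jordan block J_2(4): exp(t · J_2(4)) = e^(4t)·(I + t·N), where N is the 2×2 nilpotent shift.

After assembling e^{tJ} and conjugating by P, we get:

e^{tB} =
  [exp(4*t), t*exp(4*t)]
  [0, exp(4*t)]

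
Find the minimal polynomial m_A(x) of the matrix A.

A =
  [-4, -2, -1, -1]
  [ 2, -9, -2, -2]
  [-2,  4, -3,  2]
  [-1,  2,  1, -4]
x^2 + 10*x + 25

The characteristic polynomial is χ_A(x) = (x + 5)^4, so the eigenvalues are known. The minimal polynomial is
  m_A(x) = Π_λ (x − λ)^{k_λ}
where k_λ is the size of the *largest* Jordan block for λ (equivalently, the smallest k with (A − λI)^k v = 0 for every generalised eigenvector v of λ).

  λ = -5: largest Jordan block has size 2, contributing (x + 5)^2

So m_A(x) = (x + 5)^2 = x^2 + 10*x + 25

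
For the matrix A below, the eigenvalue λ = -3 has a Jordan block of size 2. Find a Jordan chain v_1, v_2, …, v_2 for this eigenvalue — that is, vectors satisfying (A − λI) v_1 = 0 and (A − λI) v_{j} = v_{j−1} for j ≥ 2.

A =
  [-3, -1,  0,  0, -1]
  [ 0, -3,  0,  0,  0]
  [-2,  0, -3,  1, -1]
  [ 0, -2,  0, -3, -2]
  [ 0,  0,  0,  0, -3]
A Jordan chain for λ = -3 of length 2:
v_1 = (0, 0, -2, 0, 0)ᵀ
v_2 = (1, 0, 0, 0, 0)ᵀ

Let N = A − (-3)·I. We want v_2 with N^2 v_2 = 0 but N^1 v_2 ≠ 0; then v_{j-1} := N · v_j for j = 2, …, 2.

Pick v_2 = (1, 0, 0, 0, 0)ᵀ.
Then v_1 = N · v_2 = (0, 0, -2, 0, 0)ᵀ.

Sanity check: (A − (-3)·I) v_1 = (0, 0, 0, 0, 0)ᵀ = 0. ✓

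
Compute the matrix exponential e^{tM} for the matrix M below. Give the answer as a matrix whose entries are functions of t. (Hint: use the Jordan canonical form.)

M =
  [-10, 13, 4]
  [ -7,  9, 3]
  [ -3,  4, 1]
e^{tM} =
  [-3*t^2/2 - 10*t + 1, 3*t^2/2 + 13*t, 3*t^2/2 + 4*t]
  [-t^2 - 7*t, t^2 + 9*t + 1, t^2 + 3*t]
  [-t^2/2 - 3*t, t^2/2 + 4*t, t^2/2 + t + 1]

Strategy: write M = P · J · P⁻¹ where J is a Jordan canonical form, so e^{tM} = P · e^{tJ} · P⁻¹, and e^{tJ} can be computed block-by-block.

M has Jordan form
J =
  [0, 1, 0]
  [0, 0, 1]
  [0, 0, 0]
(up to reordering of blocks).

Per-block formulas:
  For a 3×3 Jordan block J_3(0): exp(t · J_3(0)) = e^(0t)·(I + t·N + (t^2/2)·N^2), where N is the 3×3 nilpotent shift.

After assembling e^{tJ} and conjugating by P, we get:

e^{tM} =
  [-3*t^2/2 - 10*t + 1, 3*t^2/2 + 13*t, 3*t^2/2 + 4*t]
  [-t^2 - 7*t, t^2 + 9*t + 1, t^2 + 3*t]
  [-t^2/2 - 3*t, t^2/2 + 4*t, t^2/2 + t + 1]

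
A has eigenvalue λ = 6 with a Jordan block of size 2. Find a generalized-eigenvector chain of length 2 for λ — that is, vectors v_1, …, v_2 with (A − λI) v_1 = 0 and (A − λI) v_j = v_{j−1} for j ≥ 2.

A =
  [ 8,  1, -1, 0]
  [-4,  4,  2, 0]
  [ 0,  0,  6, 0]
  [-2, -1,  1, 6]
A Jordan chain for λ = 6 of length 2:
v_1 = (2, -4, 0, -2)ᵀ
v_2 = (1, 0, 0, 0)ᵀ

Let N = A − (6)·I. We want v_2 with N^2 v_2 = 0 but N^1 v_2 ≠ 0; then v_{j-1} := N · v_j for j = 2, …, 2.

Pick v_2 = (1, 0, 0, 0)ᵀ.
Then v_1 = N · v_2 = (2, -4, 0, -2)ᵀ.

Sanity check: (A − (6)·I) v_1 = (0, 0, 0, 0)ᵀ = 0. ✓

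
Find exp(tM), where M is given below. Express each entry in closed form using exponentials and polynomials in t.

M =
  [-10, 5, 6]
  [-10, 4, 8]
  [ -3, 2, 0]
e^{tM} =
  [-2*t^2*exp(-2*t) - 8*t*exp(-2*t) + exp(-2*t), t^2*exp(-2*t) + 5*t*exp(-2*t), 2*t^2*exp(-2*t) + 6*t*exp(-2*t)]
  [-2*t^2*exp(-2*t) - 10*t*exp(-2*t), t^2*exp(-2*t) + 6*t*exp(-2*t) + exp(-2*t), 2*t^2*exp(-2*t) + 8*t*exp(-2*t)]
  [-t^2*exp(-2*t) - 3*t*exp(-2*t), t^2*exp(-2*t)/2 + 2*t*exp(-2*t), t^2*exp(-2*t) + 2*t*exp(-2*t) + exp(-2*t)]

Strategy: write M = P · J · P⁻¹ where J is a Jordan canonical form, so e^{tM} = P · e^{tJ} · P⁻¹, and e^{tJ} can be computed block-by-block.

M has Jordan form
J =
  [-2,  1,  0]
  [ 0, -2,  1]
  [ 0,  0, -2]
(up to reordering of blocks).

Per-block formulas:
  For a 3×3 Jordan block J_3(-2): exp(t · J_3(-2)) = e^(-2t)·(I + t·N + (t^2/2)·N^2), where N is the 3×3 nilpotent shift.

After assembling e^{tJ} and conjugating by P, we get:

e^{tM} =
  [-2*t^2*exp(-2*t) - 8*t*exp(-2*t) + exp(-2*t), t^2*exp(-2*t) + 5*t*exp(-2*t), 2*t^2*exp(-2*t) + 6*t*exp(-2*t)]
  [-2*t^2*exp(-2*t) - 10*t*exp(-2*t), t^2*exp(-2*t) + 6*t*exp(-2*t) + exp(-2*t), 2*t^2*exp(-2*t) + 8*t*exp(-2*t)]
  [-t^2*exp(-2*t) - 3*t*exp(-2*t), t^2*exp(-2*t)/2 + 2*t*exp(-2*t), t^2*exp(-2*t) + 2*t*exp(-2*t) + exp(-2*t)]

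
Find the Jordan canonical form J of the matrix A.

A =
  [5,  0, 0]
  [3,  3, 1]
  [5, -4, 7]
J_3(5)

The characteristic polynomial is
  det(x·I − A) = x^3 - 15*x^2 + 75*x - 125 = (x - 5)^3

Eigenvalues and multiplicities (the geometric multiplicity of λ is n − rank(A − λI), which equals the number of Jordan blocks for λ):
  λ = 5: algebraic multiplicity = 3, geometric multiplicity = 1

Determining the block sizes for each eigenvalue:
  λ = 5: one block (gm = 1), so the single block has size am = 3 → block sizes [3]

Assembling the blocks gives a Jordan form
J =
  [5, 1, 0]
  [0, 5, 1]
  [0, 0, 5]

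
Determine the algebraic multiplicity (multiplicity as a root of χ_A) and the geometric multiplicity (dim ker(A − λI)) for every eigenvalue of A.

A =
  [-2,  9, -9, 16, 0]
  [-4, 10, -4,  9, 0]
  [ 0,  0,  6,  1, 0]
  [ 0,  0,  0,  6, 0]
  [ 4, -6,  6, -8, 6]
λ = 4: alg = 2, geom = 1; λ = 6: alg = 3, geom = 2

Step 1 — factor the characteristic polynomial to read off the algebraic multiplicities:
  χ_A(x) = (x - 6)^3*(x - 4)^2

Step 2 — compute geometric multiplicities via the rank-nullity identity g(λ) = n − rank(A − λI):
  rank(A − (4)·I) = 4, so dim ker(A − (4)·I) = n − 4 = 1
  rank(A − (6)·I) = 3, so dim ker(A − (6)·I) = n − 3 = 2

Summary:
  λ = 4: algebraic multiplicity = 2, geometric multiplicity = 1
  λ = 6: algebraic multiplicity = 3, geometric multiplicity = 2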